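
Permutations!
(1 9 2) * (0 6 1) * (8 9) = (0 6 1 8 9 2) = [6, 8, 0, 3, 4, 5, 1, 7, 9, 2]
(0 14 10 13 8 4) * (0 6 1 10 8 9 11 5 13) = [14, 10, 2, 3, 6, 13, 1, 7, 4, 11, 0, 5, 12, 9, 8] = (0 14 8 4 6 1 10)(5 13 9 11)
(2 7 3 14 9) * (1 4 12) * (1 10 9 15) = (1 4 12 10 9 2 7 3 14 15) = [0, 4, 7, 14, 12, 5, 6, 3, 8, 2, 9, 11, 10, 13, 15, 1]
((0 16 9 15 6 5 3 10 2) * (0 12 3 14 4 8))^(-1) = (0 8 4 14 5 6 15 9 16)(2 10 3 12) = [8, 1, 10, 12, 14, 6, 15, 7, 4, 16, 3, 11, 2, 13, 5, 9, 0]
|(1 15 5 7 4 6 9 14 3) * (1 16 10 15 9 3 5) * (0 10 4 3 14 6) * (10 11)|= 13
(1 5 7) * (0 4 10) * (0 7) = [4, 5, 2, 3, 10, 0, 6, 1, 8, 9, 7] = (0 4 10 7 1 5)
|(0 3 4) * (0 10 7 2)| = 6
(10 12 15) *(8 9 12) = (8 9 12 15 10) = [0, 1, 2, 3, 4, 5, 6, 7, 9, 12, 8, 11, 15, 13, 14, 10]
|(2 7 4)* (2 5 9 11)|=6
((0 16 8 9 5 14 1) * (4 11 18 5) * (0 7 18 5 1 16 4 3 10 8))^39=(18)(0 5)(3 9 8 10)(4 14)(11 16)=[5, 1, 2, 9, 14, 0, 6, 7, 10, 8, 3, 16, 12, 13, 4, 15, 11, 17, 18]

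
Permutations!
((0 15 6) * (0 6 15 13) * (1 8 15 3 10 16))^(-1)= (0 13)(1 16 10 3 15 8)= [13, 16, 2, 15, 4, 5, 6, 7, 1, 9, 3, 11, 12, 0, 14, 8, 10]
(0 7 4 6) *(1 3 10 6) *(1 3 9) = (0 7 4 3 10 6)(1 9) = [7, 9, 2, 10, 3, 5, 0, 4, 8, 1, 6]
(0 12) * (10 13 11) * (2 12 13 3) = [13, 1, 12, 2, 4, 5, 6, 7, 8, 9, 3, 10, 0, 11] = (0 13 11 10 3 2 12)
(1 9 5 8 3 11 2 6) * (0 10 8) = (0 10 8 3 11 2 6 1 9 5) = [10, 9, 6, 11, 4, 0, 1, 7, 3, 5, 8, 2]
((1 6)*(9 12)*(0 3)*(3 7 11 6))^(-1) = (0 3 1 6 11 7)(9 12) = [3, 6, 2, 1, 4, 5, 11, 0, 8, 12, 10, 7, 9]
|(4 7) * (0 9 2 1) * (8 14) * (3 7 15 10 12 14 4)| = 12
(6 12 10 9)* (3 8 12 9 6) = (3 8 12 10 6 9) = [0, 1, 2, 8, 4, 5, 9, 7, 12, 3, 6, 11, 10]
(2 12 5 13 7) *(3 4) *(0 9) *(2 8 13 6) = (0 9)(2 12 5 6)(3 4)(7 8 13) = [9, 1, 12, 4, 3, 6, 2, 8, 13, 0, 10, 11, 5, 7]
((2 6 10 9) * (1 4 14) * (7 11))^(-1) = (1 14 4)(2 9 10 6)(7 11) = [0, 14, 9, 3, 1, 5, 2, 11, 8, 10, 6, 7, 12, 13, 4]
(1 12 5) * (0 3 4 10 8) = (0 3 4 10 8)(1 12 5) = [3, 12, 2, 4, 10, 1, 6, 7, 0, 9, 8, 11, 5]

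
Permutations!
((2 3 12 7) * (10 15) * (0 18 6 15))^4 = (0 10 15 6 18) = [10, 1, 2, 3, 4, 5, 18, 7, 8, 9, 15, 11, 12, 13, 14, 6, 16, 17, 0]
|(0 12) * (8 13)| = |(0 12)(8 13)| = 2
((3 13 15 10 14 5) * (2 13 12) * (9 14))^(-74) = (2 3 14 10 13 12 5 9 15) = [0, 1, 3, 14, 4, 9, 6, 7, 8, 15, 13, 11, 5, 12, 10, 2]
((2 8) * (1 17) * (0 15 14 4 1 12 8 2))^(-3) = (0 17 14 8 1 15 12 4) = [17, 15, 2, 3, 0, 5, 6, 7, 1, 9, 10, 11, 4, 13, 8, 12, 16, 14]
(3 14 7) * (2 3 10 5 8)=[0, 1, 3, 14, 4, 8, 6, 10, 2, 9, 5, 11, 12, 13, 7]=(2 3 14 7 10 5 8)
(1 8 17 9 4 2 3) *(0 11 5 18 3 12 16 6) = (0 11 5 18 3 1 8 17 9 4 2 12 16 6) = [11, 8, 12, 1, 2, 18, 0, 7, 17, 4, 10, 5, 16, 13, 14, 15, 6, 9, 3]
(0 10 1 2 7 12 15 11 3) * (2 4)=(0 10 1 4 2 7 12 15 11 3)=[10, 4, 7, 0, 2, 5, 6, 12, 8, 9, 1, 3, 15, 13, 14, 11]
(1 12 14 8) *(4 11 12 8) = (1 8)(4 11 12 14) = [0, 8, 2, 3, 11, 5, 6, 7, 1, 9, 10, 12, 14, 13, 4]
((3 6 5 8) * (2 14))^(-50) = (14)(3 5)(6 8) = [0, 1, 2, 5, 4, 3, 8, 7, 6, 9, 10, 11, 12, 13, 14]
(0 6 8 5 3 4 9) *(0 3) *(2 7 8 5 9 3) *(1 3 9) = (0 6 5)(1 3 4 9 2 7 8) = [6, 3, 7, 4, 9, 0, 5, 8, 1, 2]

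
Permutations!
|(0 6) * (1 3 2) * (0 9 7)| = 12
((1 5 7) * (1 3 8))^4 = (1 8 3 7 5) = [0, 8, 2, 7, 4, 1, 6, 5, 3]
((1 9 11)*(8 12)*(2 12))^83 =[0, 11, 8, 3, 4, 5, 6, 7, 12, 1, 10, 9, 2] =(1 11 9)(2 8 12)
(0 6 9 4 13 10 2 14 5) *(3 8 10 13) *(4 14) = (0 6 9 14 5)(2 4 3 8 10) = [6, 1, 4, 8, 3, 0, 9, 7, 10, 14, 2, 11, 12, 13, 5]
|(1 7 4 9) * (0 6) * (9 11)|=10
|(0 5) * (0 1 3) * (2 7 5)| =|(0 2 7 5 1 3)| =6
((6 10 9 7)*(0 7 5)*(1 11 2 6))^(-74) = [9, 0, 1, 3, 4, 10, 11, 5, 8, 6, 2, 7] = (0 9 6 11 7 5 10 2 1)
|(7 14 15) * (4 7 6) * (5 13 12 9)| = |(4 7 14 15 6)(5 13 12 9)| = 20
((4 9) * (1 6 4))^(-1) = (1 9 4 6) = [0, 9, 2, 3, 6, 5, 1, 7, 8, 4]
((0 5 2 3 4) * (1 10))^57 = (0 2 4 5 3)(1 10) = [2, 10, 4, 0, 5, 3, 6, 7, 8, 9, 1]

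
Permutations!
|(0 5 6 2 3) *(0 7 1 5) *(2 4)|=7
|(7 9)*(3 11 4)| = |(3 11 4)(7 9)| = 6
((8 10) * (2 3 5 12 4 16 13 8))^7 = (2 8 16 12 3 10 13 4 5) = [0, 1, 8, 10, 5, 2, 6, 7, 16, 9, 13, 11, 3, 4, 14, 15, 12]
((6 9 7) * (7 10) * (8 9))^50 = [0, 1, 2, 3, 4, 5, 6, 7, 8, 9, 10] = (10)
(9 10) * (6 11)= (6 11)(9 10)= [0, 1, 2, 3, 4, 5, 11, 7, 8, 10, 9, 6]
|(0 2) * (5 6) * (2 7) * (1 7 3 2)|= |(0 3 2)(1 7)(5 6)|= 6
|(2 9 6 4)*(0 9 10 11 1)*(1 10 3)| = 14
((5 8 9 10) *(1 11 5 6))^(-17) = (1 9 11 10 5 6 8) = [0, 9, 2, 3, 4, 6, 8, 7, 1, 11, 5, 10]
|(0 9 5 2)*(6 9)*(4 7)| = 10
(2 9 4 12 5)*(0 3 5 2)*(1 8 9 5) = (0 3 1 8 9 4 12 2 5) = [3, 8, 5, 1, 12, 0, 6, 7, 9, 4, 10, 11, 2]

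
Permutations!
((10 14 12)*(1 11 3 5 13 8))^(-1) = (1 8 13 5 3 11)(10 12 14) = [0, 8, 2, 11, 4, 3, 6, 7, 13, 9, 12, 1, 14, 5, 10]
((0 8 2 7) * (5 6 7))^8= (0 2 6)(5 7 8)= [2, 1, 6, 3, 4, 7, 0, 8, 5]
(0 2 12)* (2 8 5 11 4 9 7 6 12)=(0 8 5 11 4 9 7 6 12)=[8, 1, 2, 3, 9, 11, 12, 6, 5, 7, 10, 4, 0]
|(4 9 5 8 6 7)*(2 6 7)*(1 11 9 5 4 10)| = |(1 11 9 4 5 8 7 10)(2 6)| = 8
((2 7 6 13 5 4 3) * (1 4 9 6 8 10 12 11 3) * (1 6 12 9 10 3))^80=(1 11 12 9 10 5 13 6 4)=[0, 11, 2, 3, 1, 13, 4, 7, 8, 10, 5, 12, 9, 6]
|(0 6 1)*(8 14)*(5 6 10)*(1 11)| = 6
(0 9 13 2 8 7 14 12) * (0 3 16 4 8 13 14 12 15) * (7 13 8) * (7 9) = (0 7 12 3 16 4 9 14 15)(2 8 13) = [7, 1, 8, 16, 9, 5, 6, 12, 13, 14, 10, 11, 3, 2, 15, 0, 4]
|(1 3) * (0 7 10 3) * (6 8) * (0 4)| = |(0 7 10 3 1 4)(6 8)| = 6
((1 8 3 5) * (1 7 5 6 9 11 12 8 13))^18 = (13) = [0, 1, 2, 3, 4, 5, 6, 7, 8, 9, 10, 11, 12, 13]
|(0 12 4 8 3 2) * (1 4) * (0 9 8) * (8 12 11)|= |(0 11 8 3 2 9 12 1 4)|= 9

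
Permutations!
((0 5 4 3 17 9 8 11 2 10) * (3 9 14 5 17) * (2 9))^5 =(0 2 5 17 10 4 14)(8 9 11) =[2, 1, 5, 3, 14, 17, 6, 7, 9, 11, 4, 8, 12, 13, 0, 15, 16, 10]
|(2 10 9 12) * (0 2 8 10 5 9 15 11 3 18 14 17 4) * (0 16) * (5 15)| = 10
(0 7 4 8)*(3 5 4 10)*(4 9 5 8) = (0 7 10 3 8)(5 9) = [7, 1, 2, 8, 4, 9, 6, 10, 0, 5, 3]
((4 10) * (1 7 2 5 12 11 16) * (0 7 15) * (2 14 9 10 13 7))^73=(0 2 5 12 11 16 1 15)(4 13 7 14 9 10)=[2, 15, 5, 3, 13, 12, 6, 14, 8, 10, 4, 16, 11, 7, 9, 0, 1]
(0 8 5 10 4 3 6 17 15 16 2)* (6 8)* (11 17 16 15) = (0 6 16 2)(3 8 5 10 4)(11 17) = [6, 1, 0, 8, 3, 10, 16, 7, 5, 9, 4, 17, 12, 13, 14, 15, 2, 11]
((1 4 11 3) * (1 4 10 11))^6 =(1 10 11 3 4) =[0, 10, 2, 4, 1, 5, 6, 7, 8, 9, 11, 3]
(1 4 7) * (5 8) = [0, 4, 2, 3, 7, 8, 6, 1, 5] = (1 4 7)(5 8)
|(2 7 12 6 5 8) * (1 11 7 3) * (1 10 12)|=|(1 11 7)(2 3 10 12 6 5 8)|=21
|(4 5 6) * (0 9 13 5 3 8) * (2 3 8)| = |(0 9 13 5 6 4 8)(2 3)| = 14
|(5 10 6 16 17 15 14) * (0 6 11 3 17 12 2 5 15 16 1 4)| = 8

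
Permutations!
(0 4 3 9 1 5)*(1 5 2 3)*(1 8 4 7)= (0 7 1 2 3 9 5)(4 8)= [7, 2, 3, 9, 8, 0, 6, 1, 4, 5]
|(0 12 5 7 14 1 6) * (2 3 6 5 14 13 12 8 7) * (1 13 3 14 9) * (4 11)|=70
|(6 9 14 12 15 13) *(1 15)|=7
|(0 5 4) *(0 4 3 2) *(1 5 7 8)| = |(0 7 8 1 5 3 2)| = 7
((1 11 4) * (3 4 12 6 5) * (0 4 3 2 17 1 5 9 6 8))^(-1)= (0 8 12 11 1 17 2 5 4)(6 9)= [8, 17, 5, 3, 0, 4, 9, 7, 12, 6, 10, 1, 11, 13, 14, 15, 16, 2]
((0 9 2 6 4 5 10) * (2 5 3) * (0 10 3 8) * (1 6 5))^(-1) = (10)(0 8 4 6 1 9)(2 3 5) = [8, 9, 3, 5, 6, 2, 1, 7, 4, 0, 10]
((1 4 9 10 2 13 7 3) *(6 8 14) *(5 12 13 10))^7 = (1 3 7 13 12 5 9 4)(2 10)(6 8 14) = [0, 3, 10, 7, 1, 9, 8, 13, 14, 4, 2, 11, 5, 12, 6]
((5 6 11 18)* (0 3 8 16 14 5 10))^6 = (0 6 8 18 14)(3 11 16 10 5) = [6, 1, 2, 11, 4, 3, 8, 7, 18, 9, 5, 16, 12, 13, 0, 15, 10, 17, 14]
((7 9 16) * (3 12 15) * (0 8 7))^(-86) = (0 16 9 7 8)(3 12 15) = [16, 1, 2, 12, 4, 5, 6, 8, 0, 7, 10, 11, 15, 13, 14, 3, 9]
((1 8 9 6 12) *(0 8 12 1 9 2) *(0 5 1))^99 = [5, 6, 12, 3, 4, 9, 2, 7, 1, 8, 10, 11, 0] = (0 5 9 8 1 6 2 12)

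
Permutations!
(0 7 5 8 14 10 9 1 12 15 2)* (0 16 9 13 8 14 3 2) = [7, 12, 16, 2, 4, 14, 6, 5, 3, 1, 13, 11, 15, 8, 10, 0, 9] = (0 7 5 14 10 13 8 3 2 16 9 1 12 15)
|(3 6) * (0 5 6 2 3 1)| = |(0 5 6 1)(2 3)| = 4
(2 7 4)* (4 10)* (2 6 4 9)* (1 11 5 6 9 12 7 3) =(1 11 5 6 4 9 2 3)(7 10 12) =[0, 11, 3, 1, 9, 6, 4, 10, 8, 2, 12, 5, 7]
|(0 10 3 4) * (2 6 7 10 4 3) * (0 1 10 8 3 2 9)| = 5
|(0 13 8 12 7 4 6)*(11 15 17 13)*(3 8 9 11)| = |(0 3 8 12 7 4 6)(9 11 15 17 13)| = 35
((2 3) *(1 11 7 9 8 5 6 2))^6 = (1 6 9)(2 8 11)(3 5 7) = [0, 6, 8, 5, 4, 7, 9, 3, 11, 1, 10, 2]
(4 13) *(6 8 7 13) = (4 6 8 7 13) = [0, 1, 2, 3, 6, 5, 8, 13, 7, 9, 10, 11, 12, 4]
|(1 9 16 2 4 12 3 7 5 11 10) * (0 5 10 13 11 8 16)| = 12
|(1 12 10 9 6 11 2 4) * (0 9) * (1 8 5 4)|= 24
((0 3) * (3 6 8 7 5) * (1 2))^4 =(0 5 8)(3 7 6) =[5, 1, 2, 7, 4, 8, 3, 6, 0]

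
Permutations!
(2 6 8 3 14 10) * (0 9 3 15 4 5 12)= (0 9 3 14 10 2 6 8 15 4 5 12)= [9, 1, 6, 14, 5, 12, 8, 7, 15, 3, 2, 11, 0, 13, 10, 4]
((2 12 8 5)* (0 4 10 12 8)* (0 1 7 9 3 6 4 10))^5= (0 9 10 3 12 6 1 4 7)(2 5 8)= [9, 4, 5, 12, 7, 8, 1, 0, 2, 10, 3, 11, 6]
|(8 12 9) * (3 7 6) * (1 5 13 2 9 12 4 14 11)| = 9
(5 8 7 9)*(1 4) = (1 4)(5 8 7 9) = [0, 4, 2, 3, 1, 8, 6, 9, 7, 5]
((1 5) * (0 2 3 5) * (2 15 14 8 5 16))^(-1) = (0 1 5 8 14 15)(2 16 3) = [1, 5, 16, 2, 4, 8, 6, 7, 14, 9, 10, 11, 12, 13, 15, 0, 3]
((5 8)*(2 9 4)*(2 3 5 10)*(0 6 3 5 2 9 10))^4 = (0 10 8 2 5 3 4 6 9) = [10, 1, 5, 4, 6, 3, 9, 7, 2, 0, 8]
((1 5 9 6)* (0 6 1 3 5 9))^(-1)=(0 5 3 6)(1 9)=[5, 9, 2, 6, 4, 3, 0, 7, 8, 1]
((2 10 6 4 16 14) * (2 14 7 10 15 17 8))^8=[0, 1, 2, 3, 10, 5, 7, 4, 8, 9, 16, 11, 12, 13, 14, 15, 6, 17]=(17)(4 10 16 6 7)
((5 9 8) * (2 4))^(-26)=(5 9 8)=[0, 1, 2, 3, 4, 9, 6, 7, 5, 8]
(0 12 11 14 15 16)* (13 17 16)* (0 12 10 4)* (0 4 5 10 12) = (0 12 11 14 15 13 17 16)(5 10) = [12, 1, 2, 3, 4, 10, 6, 7, 8, 9, 5, 14, 11, 17, 15, 13, 0, 16]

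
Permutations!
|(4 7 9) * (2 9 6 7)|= |(2 9 4)(6 7)|= 6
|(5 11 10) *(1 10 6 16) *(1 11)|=3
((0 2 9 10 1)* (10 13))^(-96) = (13) = [0, 1, 2, 3, 4, 5, 6, 7, 8, 9, 10, 11, 12, 13]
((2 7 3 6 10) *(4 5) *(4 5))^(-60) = [0, 1, 2, 3, 4, 5, 6, 7, 8, 9, 10] = (10)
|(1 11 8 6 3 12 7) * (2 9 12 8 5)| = |(1 11 5 2 9 12 7)(3 8 6)| = 21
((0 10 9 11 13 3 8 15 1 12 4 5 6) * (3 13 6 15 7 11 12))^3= (0 12 15 8 6 9 5 3 11 10 4 1 7)= [12, 7, 2, 11, 1, 3, 9, 0, 6, 5, 4, 10, 15, 13, 14, 8]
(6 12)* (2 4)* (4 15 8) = (2 15 8 4)(6 12) = [0, 1, 15, 3, 2, 5, 12, 7, 4, 9, 10, 11, 6, 13, 14, 8]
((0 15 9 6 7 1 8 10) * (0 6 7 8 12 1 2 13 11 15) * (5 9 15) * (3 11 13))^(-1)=(15)(1 12)(2 7 9 5 11 3)(6 10 8)=[0, 12, 7, 2, 4, 11, 10, 9, 6, 5, 8, 3, 1, 13, 14, 15]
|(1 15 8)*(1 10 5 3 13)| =7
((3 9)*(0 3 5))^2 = [9, 1, 2, 5, 4, 3, 6, 7, 8, 0] = (0 9)(3 5)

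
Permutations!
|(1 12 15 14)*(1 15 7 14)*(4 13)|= |(1 12 7 14 15)(4 13)|= 10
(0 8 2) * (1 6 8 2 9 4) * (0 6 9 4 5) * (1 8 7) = (0 2 6 7 1 9 5)(4 8) = [2, 9, 6, 3, 8, 0, 7, 1, 4, 5]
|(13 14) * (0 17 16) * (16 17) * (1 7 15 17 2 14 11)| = 8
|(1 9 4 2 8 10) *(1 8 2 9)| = 2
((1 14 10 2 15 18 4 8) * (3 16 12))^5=[0, 18, 1, 12, 2, 5, 6, 7, 15, 9, 8, 11, 16, 13, 4, 14, 3, 17, 10]=(1 18 10 8 15 14 4 2)(3 12 16)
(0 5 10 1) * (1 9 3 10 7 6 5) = [1, 0, 2, 10, 4, 7, 5, 6, 8, 3, 9] = (0 1)(3 10 9)(5 7 6)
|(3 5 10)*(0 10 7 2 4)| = 7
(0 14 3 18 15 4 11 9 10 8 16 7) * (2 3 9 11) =(0 14 9 10 8 16 7)(2 3 18 15 4) =[14, 1, 3, 18, 2, 5, 6, 0, 16, 10, 8, 11, 12, 13, 9, 4, 7, 17, 15]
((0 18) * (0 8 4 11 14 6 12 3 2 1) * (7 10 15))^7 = (0 12 4 1 6 8 2 14 18 3 11)(7 10 15) = [12, 6, 14, 11, 1, 5, 8, 10, 2, 9, 15, 0, 4, 13, 18, 7, 16, 17, 3]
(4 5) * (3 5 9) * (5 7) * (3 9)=(9)(3 7 5 4)=[0, 1, 2, 7, 3, 4, 6, 5, 8, 9]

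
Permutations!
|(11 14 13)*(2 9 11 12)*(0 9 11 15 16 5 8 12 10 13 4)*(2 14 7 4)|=|(0 9 15 16 5 8 12 14 2 11 7 4)(10 13)|=12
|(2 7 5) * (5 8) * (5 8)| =3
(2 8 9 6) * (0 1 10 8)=(0 1 10 8 9 6 2)=[1, 10, 0, 3, 4, 5, 2, 7, 9, 6, 8]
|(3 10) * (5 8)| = 2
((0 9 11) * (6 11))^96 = (11) = [0, 1, 2, 3, 4, 5, 6, 7, 8, 9, 10, 11]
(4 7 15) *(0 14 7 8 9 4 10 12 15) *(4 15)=[14, 1, 2, 3, 8, 5, 6, 0, 9, 15, 12, 11, 4, 13, 7, 10]=(0 14 7)(4 8 9 15 10 12)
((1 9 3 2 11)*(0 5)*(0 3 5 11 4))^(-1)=(0 4 2 3 5 9 1 11)=[4, 11, 3, 5, 2, 9, 6, 7, 8, 1, 10, 0]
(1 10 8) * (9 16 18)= (1 10 8)(9 16 18)= [0, 10, 2, 3, 4, 5, 6, 7, 1, 16, 8, 11, 12, 13, 14, 15, 18, 17, 9]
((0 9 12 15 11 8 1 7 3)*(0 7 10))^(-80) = (15) = [0, 1, 2, 3, 4, 5, 6, 7, 8, 9, 10, 11, 12, 13, 14, 15]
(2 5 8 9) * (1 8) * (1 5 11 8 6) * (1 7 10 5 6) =(2 11 8 9)(5 6 7 10) =[0, 1, 11, 3, 4, 6, 7, 10, 9, 2, 5, 8]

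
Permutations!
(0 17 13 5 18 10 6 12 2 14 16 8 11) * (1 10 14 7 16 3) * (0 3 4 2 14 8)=[17, 10, 7, 1, 2, 18, 12, 16, 11, 9, 6, 3, 14, 5, 4, 15, 0, 13, 8]=(0 17 13 5 18 8 11 3 1 10 6 12 14 4 2 7 16)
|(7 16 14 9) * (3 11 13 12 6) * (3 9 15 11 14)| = |(3 14 15 11 13 12 6 9 7 16)| = 10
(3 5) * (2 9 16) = (2 9 16)(3 5) = [0, 1, 9, 5, 4, 3, 6, 7, 8, 16, 10, 11, 12, 13, 14, 15, 2]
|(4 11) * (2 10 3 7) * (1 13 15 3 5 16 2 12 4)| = |(1 13 15 3 7 12 4 11)(2 10 5 16)| = 8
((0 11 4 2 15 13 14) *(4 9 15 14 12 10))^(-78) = (0 9 13 10 2)(4 14 11 15 12) = [9, 1, 0, 3, 14, 5, 6, 7, 8, 13, 2, 15, 4, 10, 11, 12]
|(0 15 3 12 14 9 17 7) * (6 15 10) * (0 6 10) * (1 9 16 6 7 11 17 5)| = 6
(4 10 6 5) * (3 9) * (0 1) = (0 1)(3 9)(4 10 6 5) = [1, 0, 2, 9, 10, 4, 5, 7, 8, 3, 6]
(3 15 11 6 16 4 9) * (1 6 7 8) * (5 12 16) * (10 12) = (1 6 5 10 12 16 4 9 3 15 11 7 8) = [0, 6, 2, 15, 9, 10, 5, 8, 1, 3, 12, 7, 16, 13, 14, 11, 4]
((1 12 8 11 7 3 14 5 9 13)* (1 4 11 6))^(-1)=(1 6 8 12)(3 7 11 4 13 9 5 14)=[0, 6, 2, 7, 13, 14, 8, 11, 12, 5, 10, 4, 1, 9, 3]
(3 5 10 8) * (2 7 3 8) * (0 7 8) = [7, 1, 8, 5, 4, 10, 6, 3, 0, 9, 2] = (0 7 3 5 10 2 8)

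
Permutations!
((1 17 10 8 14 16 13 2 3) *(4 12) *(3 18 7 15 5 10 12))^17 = [0, 12, 14, 17, 1, 18, 6, 13, 15, 9, 7, 11, 3, 8, 5, 2, 10, 4, 16] = (1 12 3 17 4)(2 14 5 18 16 10 7 13 8 15)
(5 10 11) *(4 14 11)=[0, 1, 2, 3, 14, 10, 6, 7, 8, 9, 4, 5, 12, 13, 11]=(4 14 11 5 10)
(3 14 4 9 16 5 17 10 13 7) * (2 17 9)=(2 17 10 13 7 3 14 4)(5 9 16)=[0, 1, 17, 14, 2, 9, 6, 3, 8, 16, 13, 11, 12, 7, 4, 15, 5, 10]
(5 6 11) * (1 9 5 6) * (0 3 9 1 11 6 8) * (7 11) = (0 3 9 5 7 11 8) = [3, 1, 2, 9, 4, 7, 6, 11, 0, 5, 10, 8]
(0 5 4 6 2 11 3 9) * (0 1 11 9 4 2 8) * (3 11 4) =[5, 4, 9, 3, 6, 2, 8, 7, 0, 1, 10, 11] =(11)(0 5 2 9 1 4 6 8)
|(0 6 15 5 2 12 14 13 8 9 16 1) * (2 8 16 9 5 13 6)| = 18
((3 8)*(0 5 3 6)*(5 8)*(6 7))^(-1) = [6, 1, 2, 5, 4, 3, 7, 8, 0] = (0 6 7 8)(3 5)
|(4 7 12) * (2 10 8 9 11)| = |(2 10 8 9 11)(4 7 12)| = 15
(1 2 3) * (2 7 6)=(1 7 6 2 3)=[0, 7, 3, 1, 4, 5, 2, 6]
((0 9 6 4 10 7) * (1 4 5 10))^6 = (10) = [0, 1, 2, 3, 4, 5, 6, 7, 8, 9, 10]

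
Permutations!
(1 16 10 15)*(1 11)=(1 16 10 15 11)=[0, 16, 2, 3, 4, 5, 6, 7, 8, 9, 15, 1, 12, 13, 14, 11, 10]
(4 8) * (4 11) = [0, 1, 2, 3, 8, 5, 6, 7, 11, 9, 10, 4] = (4 8 11)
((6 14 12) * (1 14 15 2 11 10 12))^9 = (1 14)(2 12)(6 11)(10 15) = [0, 14, 12, 3, 4, 5, 11, 7, 8, 9, 15, 6, 2, 13, 1, 10]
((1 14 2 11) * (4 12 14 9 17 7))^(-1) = [0, 11, 14, 3, 7, 5, 6, 17, 8, 1, 10, 2, 4, 13, 12, 15, 16, 9] = (1 11 2 14 12 4 7 17 9)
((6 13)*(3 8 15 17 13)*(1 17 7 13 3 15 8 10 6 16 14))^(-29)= (1 17 3 10 6 15 7 13 16 14)= [0, 17, 2, 10, 4, 5, 15, 13, 8, 9, 6, 11, 12, 16, 1, 7, 14, 3]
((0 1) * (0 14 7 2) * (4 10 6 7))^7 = (0 2 7 6 10 4 14 1) = [2, 0, 7, 3, 14, 5, 10, 6, 8, 9, 4, 11, 12, 13, 1]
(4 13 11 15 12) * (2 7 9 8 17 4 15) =(2 7 9 8 17 4 13 11)(12 15) =[0, 1, 7, 3, 13, 5, 6, 9, 17, 8, 10, 2, 15, 11, 14, 12, 16, 4]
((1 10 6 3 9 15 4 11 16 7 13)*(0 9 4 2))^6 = (0 15)(1 16 3)(2 9)(4 10 7)(6 13 11) = [15, 16, 9, 1, 10, 5, 13, 4, 8, 2, 7, 6, 12, 11, 14, 0, 3]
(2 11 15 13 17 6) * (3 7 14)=(2 11 15 13 17 6)(3 7 14)=[0, 1, 11, 7, 4, 5, 2, 14, 8, 9, 10, 15, 12, 17, 3, 13, 16, 6]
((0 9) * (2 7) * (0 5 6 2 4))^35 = [0, 1, 2, 3, 4, 5, 6, 7, 8, 9] = (9)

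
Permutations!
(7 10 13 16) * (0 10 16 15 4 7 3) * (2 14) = (0 10 13 15 4 7 16 3)(2 14) = [10, 1, 14, 0, 7, 5, 6, 16, 8, 9, 13, 11, 12, 15, 2, 4, 3]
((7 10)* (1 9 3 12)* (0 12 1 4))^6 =(12) =[0, 1, 2, 3, 4, 5, 6, 7, 8, 9, 10, 11, 12]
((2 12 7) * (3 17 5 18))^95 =(2 7 12)(3 18 5 17) =[0, 1, 7, 18, 4, 17, 6, 12, 8, 9, 10, 11, 2, 13, 14, 15, 16, 3, 5]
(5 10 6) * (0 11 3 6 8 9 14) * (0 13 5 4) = [11, 1, 2, 6, 0, 10, 4, 7, 9, 14, 8, 3, 12, 5, 13] = (0 11 3 6 4)(5 10 8 9 14 13)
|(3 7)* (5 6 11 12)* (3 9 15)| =|(3 7 9 15)(5 6 11 12)| =4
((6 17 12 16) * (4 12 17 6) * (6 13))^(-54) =(17) =[0, 1, 2, 3, 4, 5, 6, 7, 8, 9, 10, 11, 12, 13, 14, 15, 16, 17]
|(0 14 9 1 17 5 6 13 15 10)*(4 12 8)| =30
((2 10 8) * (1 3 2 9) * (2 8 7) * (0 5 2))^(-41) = (0 7 10 2 5)(1 9 8 3) = [7, 9, 5, 1, 4, 0, 6, 10, 3, 8, 2]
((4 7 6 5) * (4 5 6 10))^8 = [0, 1, 2, 3, 10, 5, 6, 4, 8, 9, 7] = (4 10 7)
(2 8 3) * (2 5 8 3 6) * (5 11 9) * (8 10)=(2 3 11 9 5 10 8 6)=[0, 1, 3, 11, 4, 10, 2, 7, 6, 5, 8, 9]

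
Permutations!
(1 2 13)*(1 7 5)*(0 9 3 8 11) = [9, 2, 13, 8, 4, 1, 6, 5, 11, 3, 10, 0, 12, 7] = (0 9 3 8 11)(1 2 13 7 5)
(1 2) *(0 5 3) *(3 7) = (0 5 7 3)(1 2) = [5, 2, 1, 0, 4, 7, 6, 3]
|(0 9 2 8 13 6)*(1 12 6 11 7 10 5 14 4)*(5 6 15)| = 18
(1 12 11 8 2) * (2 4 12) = (1 2)(4 12 11 8) = [0, 2, 1, 3, 12, 5, 6, 7, 4, 9, 10, 8, 11]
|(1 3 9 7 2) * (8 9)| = |(1 3 8 9 7 2)| = 6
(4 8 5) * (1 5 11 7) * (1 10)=(1 5 4 8 11 7 10)=[0, 5, 2, 3, 8, 4, 6, 10, 11, 9, 1, 7]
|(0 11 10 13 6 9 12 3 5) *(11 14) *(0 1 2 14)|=|(1 2 14 11 10 13 6 9 12 3 5)|=11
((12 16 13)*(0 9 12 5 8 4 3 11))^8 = (0 3 8 13 12)(4 5 16 9 11) = [3, 1, 2, 8, 5, 16, 6, 7, 13, 11, 10, 4, 0, 12, 14, 15, 9]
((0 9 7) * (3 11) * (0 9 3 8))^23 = (0 8 11 3)(7 9) = [8, 1, 2, 0, 4, 5, 6, 9, 11, 7, 10, 3]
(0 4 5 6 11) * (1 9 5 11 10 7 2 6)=[4, 9, 6, 3, 11, 1, 10, 2, 8, 5, 7, 0]=(0 4 11)(1 9 5)(2 6 10 7)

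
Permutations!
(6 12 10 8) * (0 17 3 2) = (0 17 3 2)(6 12 10 8) = [17, 1, 0, 2, 4, 5, 12, 7, 6, 9, 8, 11, 10, 13, 14, 15, 16, 3]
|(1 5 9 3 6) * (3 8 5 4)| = |(1 4 3 6)(5 9 8)| = 12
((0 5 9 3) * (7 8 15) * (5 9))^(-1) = (0 3 9)(7 15 8) = [3, 1, 2, 9, 4, 5, 6, 15, 7, 0, 10, 11, 12, 13, 14, 8]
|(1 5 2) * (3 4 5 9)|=6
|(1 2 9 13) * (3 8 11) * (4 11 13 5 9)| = |(1 2 4 11 3 8 13)(5 9)| = 14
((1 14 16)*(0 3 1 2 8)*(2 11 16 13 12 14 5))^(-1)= (0 8 2 5 1 3)(11 16)(12 13 14)= [8, 3, 5, 0, 4, 1, 6, 7, 2, 9, 10, 16, 13, 14, 12, 15, 11]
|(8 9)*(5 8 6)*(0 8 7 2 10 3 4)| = 10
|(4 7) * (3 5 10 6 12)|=10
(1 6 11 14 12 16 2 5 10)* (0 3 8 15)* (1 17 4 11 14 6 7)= [3, 7, 5, 8, 11, 10, 14, 1, 15, 9, 17, 6, 16, 13, 12, 0, 2, 4]= (0 3 8 15)(1 7)(2 5 10 17 4 11 6 14 12 16)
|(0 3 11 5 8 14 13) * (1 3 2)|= |(0 2 1 3 11 5 8 14 13)|= 9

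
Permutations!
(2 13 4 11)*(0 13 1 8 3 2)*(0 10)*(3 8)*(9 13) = [9, 3, 1, 2, 11, 5, 6, 7, 8, 13, 0, 10, 12, 4] = (0 9 13 4 11 10)(1 3 2)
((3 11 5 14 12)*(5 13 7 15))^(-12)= [0, 1, 2, 15, 4, 11, 6, 12, 8, 9, 10, 5, 7, 14, 13, 3]= (3 15)(5 11)(7 12)(13 14)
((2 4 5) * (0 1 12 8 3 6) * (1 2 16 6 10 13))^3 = [5, 3, 16, 1, 6, 0, 4, 7, 13, 9, 12, 11, 10, 8, 14, 15, 2] = (0 5)(1 3)(2 16)(4 6)(8 13)(10 12)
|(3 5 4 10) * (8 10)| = 5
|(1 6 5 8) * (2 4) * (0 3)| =4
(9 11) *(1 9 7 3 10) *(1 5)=(1 9 11 7 3 10 5)=[0, 9, 2, 10, 4, 1, 6, 3, 8, 11, 5, 7]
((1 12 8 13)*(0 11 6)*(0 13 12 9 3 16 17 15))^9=(0 15 17 16 3 9 1 13 6 11)(8 12)=[15, 13, 2, 9, 4, 5, 11, 7, 12, 1, 10, 0, 8, 6, 14, 17, 3, 16]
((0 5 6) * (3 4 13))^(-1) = (0 6 5)(3 13 4) = [6, 1, 2, 13, 3, 0, 5, 7, 8, 9, 10, 11, 12, 4]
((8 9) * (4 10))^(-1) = [0, 1, 2, 3, 10, 5, 6, 7, 9, 8, 4] = (4 10)(8 9)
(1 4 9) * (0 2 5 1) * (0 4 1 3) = (0 2 5 3)(4 9) = [2, 1, 5, 0, 9, 3, 6, 7, 8, 4]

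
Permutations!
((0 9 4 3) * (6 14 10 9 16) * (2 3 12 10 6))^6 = (0 2)(3 16)(4 10)(9 12) = [2, 1, 0, 16, 10, 5, 6, 7, 8, 12, 4, 11, 9, 13, 14, 15, 3]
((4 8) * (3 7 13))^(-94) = (3 13 7) = [0, 1, 2, 13, 4, 5, 6, 3, 8, 9, 10, 11, 12, 7]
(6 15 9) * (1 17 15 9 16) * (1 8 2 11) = (1 17 15 16 8 2 11)(6 9) = [0, 17, 11, 3, 4, 5, 9, 7, 2, 6, 10, 1, 12, 13, 14, 16, 8, 15]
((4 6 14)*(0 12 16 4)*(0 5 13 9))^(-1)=(0 9 13 5 14 6 4 16 12)=[9, 1, 2, 3, 16, 14, 4, 7, 8, 13, 10, 11, 0, 5, 6, 15, 12]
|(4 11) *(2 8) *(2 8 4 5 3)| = 5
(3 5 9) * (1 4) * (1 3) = (1 4 3 5 9) = [0, 4, 2, 5, 3, 9, 6, 7, 8, 1]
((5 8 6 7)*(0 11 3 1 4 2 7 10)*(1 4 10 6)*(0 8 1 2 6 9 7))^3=(0 4 7 10)(1 2 3 9)(5 8 11 6)=[4, 2, 3, 9, 7, 8, 5, 10, 11, 1, 0, 6]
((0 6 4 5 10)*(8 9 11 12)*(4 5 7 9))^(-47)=[6, 1, 2, 3, 7, 10, 5, 9, 4, 11, 0, 12, 8]=(0 6 5 10)(4 7 9 11 12 8)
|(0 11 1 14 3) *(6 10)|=10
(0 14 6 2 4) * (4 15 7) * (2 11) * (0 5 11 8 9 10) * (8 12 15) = (0 14 6 12 15 7 4 5 11 2 8 9 10) = [14, 1, 8, 3, 5, 11, 12, 4, 9, 10, 0, 2, 15, 13, 6, 7]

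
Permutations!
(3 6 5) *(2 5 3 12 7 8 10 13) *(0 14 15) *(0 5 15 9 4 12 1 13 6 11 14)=(1 13 2 15 5)(3 11 14 9 4 12 7 8 10 6)=[0, 13, 15, 11, 12, 1, 3, 8, 10, 4, 6, 14, 7, 2, 9, 5]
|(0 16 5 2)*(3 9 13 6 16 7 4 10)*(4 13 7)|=11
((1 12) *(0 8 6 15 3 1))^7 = (15) = [0, 1, 2, 3, 4, 5, 6, 7, 8, 9, 10, 11, 12, 13, 14, 15]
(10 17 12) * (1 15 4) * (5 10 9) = [0, 15, 2, 3, 1, 10, 6, 7, 8, 5, 17, 11, 9, 13, 14, 4, 16, 12] = (1 15 4)(5 10 17 12 9)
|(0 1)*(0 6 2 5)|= 5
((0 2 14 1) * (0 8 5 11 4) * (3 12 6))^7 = (0 4 11 5 8 1 14 2)(3 12 6) = [4, 14, 0, 12, 11, 8, 3, 7, 1, 9, 10, 5, 6, 13, 2]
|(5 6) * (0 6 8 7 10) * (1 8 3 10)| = 15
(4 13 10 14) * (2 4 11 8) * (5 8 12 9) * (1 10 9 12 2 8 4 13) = (1 10 14 11 2 13 9 5 4) = [0, 10, 13, 3, 1, 4, 6, 7, 8, 5, 14, 2, 12, 9, 11]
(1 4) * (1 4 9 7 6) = (1 9 7 6) = [0, 9, 2, 3, 4, 5, 1, 6, 8, 7]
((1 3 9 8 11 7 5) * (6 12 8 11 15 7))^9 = (1 5 7 15 8 12 6 11 9 3) = [0, 5, 2, 1, 4, 7, 11, 15, 12, 3, 10, 9, 6, 13, 14, 8]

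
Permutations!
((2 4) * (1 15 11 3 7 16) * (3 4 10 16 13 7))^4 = (1 2 15 10 11 16 4) = [0, 2, 15, 3, 1, 5, 6, 7, 8, 9, 11, 16, 12, 13, 14, 10, 4]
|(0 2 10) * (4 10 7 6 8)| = |(0 2 7 6 8 4 10)| = 7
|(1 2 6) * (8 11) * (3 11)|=|(1 2 6)(3 11 8)|=3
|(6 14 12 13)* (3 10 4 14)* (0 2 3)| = 9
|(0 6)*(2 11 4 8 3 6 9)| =|(0 9 2 11 4 8 3 6)| =8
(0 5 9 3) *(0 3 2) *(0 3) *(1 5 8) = (0 8 1 5 9 2 3) = [8, 5, 3, 0, 4, 9, 6, 7, 1, 2]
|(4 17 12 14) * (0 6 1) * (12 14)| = 3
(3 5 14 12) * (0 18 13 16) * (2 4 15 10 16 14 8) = (0 18 13 14 12 3 5 8 2 4 15 10 16) = [18, 1, 4, 5, 15, 8, 6, 7, 2, 9, 16, 11, 3, 14, 12, 10, 0, 17, 13]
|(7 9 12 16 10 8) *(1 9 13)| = 8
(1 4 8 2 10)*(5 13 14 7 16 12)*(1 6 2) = (1 4 8)(2 10 6)(5 13 14 7 16 12) = [0, 4, 10, 3, 8, 13, 2, 16, 1, 9, 6, 11, 5, 14, 7, 15, 12]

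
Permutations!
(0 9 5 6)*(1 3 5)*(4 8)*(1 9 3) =(9)(0 3 5 6)(4 8) =[3, 1, 2, 5, 8, 6, 0, 7, 4, 9]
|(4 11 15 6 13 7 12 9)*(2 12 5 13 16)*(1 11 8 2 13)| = |(1 11 15 6 16 13 7 5)(2 12 9 4 8)| = 40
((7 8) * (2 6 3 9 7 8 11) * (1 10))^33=[0, 10, 9, 11, 4, 5, 7, 6, 8, 2, 1, 3]=(1 10)(2 9)(3 11)(6 7)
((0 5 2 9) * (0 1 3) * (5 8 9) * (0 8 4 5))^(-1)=(0 2 5 4)(1 9 8 3)=[2, 9, 5, 1, 0, 4, 6, 7, 3, 8]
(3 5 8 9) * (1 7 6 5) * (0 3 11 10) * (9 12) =[3, 7, 2, 1, 4, 8, 5, 6, 12, 11, 0, 10, 9] =(0 3 1 7 6 5 8 12 9 11 10)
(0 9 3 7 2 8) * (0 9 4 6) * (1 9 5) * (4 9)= (0 9 3 7 2 8 5 1 4 6)= [9, 4, 8, 7, 6, 1, 0, 2, 5, 3]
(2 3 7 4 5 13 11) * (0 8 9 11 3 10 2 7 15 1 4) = [8, 4, 10, 15, 5, 13, 6, 0, 9, 11, 2, 7, 12, 3, 14, 1] = (0 8 9 11 7)(1 4 5 13 3 15)(2 10)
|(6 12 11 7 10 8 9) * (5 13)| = |(5 13)(6 12 11 7 10 8 9)| = 14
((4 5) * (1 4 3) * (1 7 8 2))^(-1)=(1 2 8 7 3 5 4)=[0, 2, 8, 5, 1, 4, 6, 3, 7]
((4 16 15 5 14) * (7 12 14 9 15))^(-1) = (4 14 12 7 16)(5 15 9) = [0, 1, 2, 3, 14, 15, 6, 16, 8, 5, 10, 11, 7, 13, 12, 9, 4]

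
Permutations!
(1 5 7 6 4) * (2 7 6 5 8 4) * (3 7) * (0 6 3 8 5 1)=[6, 5, 8, 7, 0, 3, 2, 1, 4]=(0 6 2 8 4)(1 5 3 7)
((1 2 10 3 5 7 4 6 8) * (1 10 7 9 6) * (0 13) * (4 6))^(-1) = (0 13)(1 4 9 5 3 10 8 6 7 2) = [13, 4, 1, 10, 9, 3, 7, 2, 6, 5, 8, 11, 12, 0]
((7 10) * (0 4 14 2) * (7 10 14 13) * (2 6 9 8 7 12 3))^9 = (0 12)(2 13)(3 4)(6 14 7 8 9) = [12, 1, 13, 4, 3, 5, 14, 8, 9, 6, 10, 11, 0, 2, 7]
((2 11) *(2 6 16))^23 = (2 16 6 11) = [0, 1, 16, 3, 4, 5, 11, 7, 8, 9, 10, 2, 12, 13, 14, 15, 6]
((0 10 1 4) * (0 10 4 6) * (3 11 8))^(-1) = (0 6 1 10 4)(3 8 11) = [6, 10, 2, 8, 0, 5, 1, 7, 11, 9, 4, 3]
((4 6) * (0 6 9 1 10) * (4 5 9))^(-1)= (0 10 1 9 5 6)= [10, 9, 2, 3, 4, 6, 0, 7, 8, 5, 1]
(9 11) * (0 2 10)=(0 2 10)(9 11)=[2, 1, 10, 3, 4, 5, 6, 7, 8, 11, 0, 9]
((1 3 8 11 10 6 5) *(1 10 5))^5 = (1 10 11 3 6 5 8) = [0, 10, 2, 6, 4, 8, 5, 7, 1, 9, 11, 3]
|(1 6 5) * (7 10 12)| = 3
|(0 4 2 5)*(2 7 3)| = 6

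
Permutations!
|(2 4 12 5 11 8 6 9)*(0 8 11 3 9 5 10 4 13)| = 24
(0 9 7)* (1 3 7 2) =(0 9 2 1 3 7) =[9, 3, 1, 7, 4, 5, 6, 0, 8, 2]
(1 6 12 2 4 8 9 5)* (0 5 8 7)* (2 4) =[5, 6, 2, 3, 7, 1, 12, 0, 9, 8, 10, 11, 4] =(0 5 1 6 12 4 7)(8 9)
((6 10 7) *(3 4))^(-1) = (3 4)(6 7 10) = [0, 1, 2, 4, 3, 5, 7, 10, 8, 9, 6]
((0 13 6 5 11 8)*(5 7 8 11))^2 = (0 6 8 13 7) = [6, 1, 2, 3, 4, 5, 8, 0, 13, 9, 10, 11, 12, 7]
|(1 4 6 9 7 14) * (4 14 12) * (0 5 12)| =|(0 5 12 4 6 9 7)(1 14)| =14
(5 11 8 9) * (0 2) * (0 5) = (0 2 5 11 8 9) = [2, 1, 5, 3, 4, 11, 6, 7, 9, 0, 10, 8]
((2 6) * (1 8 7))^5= (1 7 8)(2 6)= [0, 7, 6, 3, 4, 5, 2, 8, 1]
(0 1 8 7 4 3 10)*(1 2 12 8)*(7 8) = (0 2 12 7 4 3 10) = [2, 1, 12, 10, 3, 5, 6, 4, 8, 9, 0, 11, 7]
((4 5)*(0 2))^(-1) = [2, 1, 0, 3, 5, 4] = (0 2)(4 5)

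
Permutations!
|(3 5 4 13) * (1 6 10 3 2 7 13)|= |(1 6 10 3 5 4)(2 7 13)|= 6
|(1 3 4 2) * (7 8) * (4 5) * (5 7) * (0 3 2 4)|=|(0 3 7 8 5)(1 2)|=10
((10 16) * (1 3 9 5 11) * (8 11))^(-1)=(1 11 8 5 9 3)(10 16)=[0, 11, 2, 1, 4, 9, 6, 7, 5, 3, 16, 8, 12, 13, 14, 15, 10]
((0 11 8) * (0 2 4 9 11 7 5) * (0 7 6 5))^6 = (0 5)(2 4 9 11 8)(6 7) = [5, 1, 4, 3, 9, 0, 7, 6, 2, 11, 10, 8]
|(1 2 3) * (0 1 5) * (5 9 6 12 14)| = |(0 1 2 3 9 6 12 14 5)| = 9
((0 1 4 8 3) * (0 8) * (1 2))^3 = [4, 2, 0, 8, 1, 5, 6, 7, 3] = (0 4 1 2)(3 8)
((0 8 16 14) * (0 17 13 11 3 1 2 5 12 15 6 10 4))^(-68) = (0 15 1 17)(2 13 8 6)(3 14 4 12)(5 11 16 10) = [15, 17, 13, 14, 12, 11, 2, 7, 6, 9, 5, 16, 3, 8, 4, 1, 10, 0]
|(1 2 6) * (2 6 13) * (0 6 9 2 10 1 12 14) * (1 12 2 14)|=|(0 6 2 13 10 12 1 9 14)|=9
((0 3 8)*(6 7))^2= (0 8 3)= [8, 1, 2, 0, 4, 5, 6, 7, 3]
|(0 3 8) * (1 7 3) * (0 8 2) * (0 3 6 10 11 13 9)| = |(0 1 7 6 10 11 13 9)(2 3)| = 8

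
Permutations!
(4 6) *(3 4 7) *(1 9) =[0, 9, 2, 4, 6, 5, 7, 3, 8, 1] =(1 9)(3 4 6 7)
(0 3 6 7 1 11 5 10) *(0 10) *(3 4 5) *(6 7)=[4, 11, 2, 7, 5, 0, 6, 1, 8, 9, 10, 3]=(0 4 5)(1 11 3 7)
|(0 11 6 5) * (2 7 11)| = 6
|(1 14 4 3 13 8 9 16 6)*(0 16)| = 10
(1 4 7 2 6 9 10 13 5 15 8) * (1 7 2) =(1 4 2 6 9 10 13 5 15 8 7) =[0, 4, 6, 3, 2, 15, 9, 1, 7, 10, 13, 11, 12, 5, 14, 8]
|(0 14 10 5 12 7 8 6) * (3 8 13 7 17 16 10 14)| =|(0 3 8 6)(5 12 17 16 10)(7 13)| =20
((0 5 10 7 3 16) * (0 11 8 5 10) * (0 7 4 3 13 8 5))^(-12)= (0 13 5 16 4)(3 10 8 7 11)= [13, 1, 2, 10, 0, 16, 6, 11, 7, 9, 8, 3, 12, 5, 14, 15, 4]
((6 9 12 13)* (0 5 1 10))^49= (0 5 1 10)(6 9 12 13)= [5, 10, 2, 3, 4, 1, 9, 7, 8, 12, 0, 11, 13, 6]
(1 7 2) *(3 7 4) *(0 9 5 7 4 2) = [9, 2, 1, 4, 3, 7, 6, 0, 8, 5] = (0 9 5 7)(1 2)(3 4)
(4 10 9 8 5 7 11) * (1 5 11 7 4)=(1 5 4 10 9 8 11)=[0, 5, 2, 3, 10, 4, 6, 7, 11, 8, 9, 1]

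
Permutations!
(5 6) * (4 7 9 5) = (4 7 9 5 6) = [0, 1, 2, 3, 7, 6, 4, 9, 8, 5]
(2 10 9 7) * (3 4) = (2 10 9 7)(3 4) = [0, 1, 10, 4, 3, 5, 6, 2, 8, 7, 9]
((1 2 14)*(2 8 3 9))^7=(1 8 3 9 2 14)=[0, 8, 14, 9, 4, 5, 6, 7, 3, 2, 10, 11, 12, 13, 1]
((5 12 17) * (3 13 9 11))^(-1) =(3 11 9 13)(5 17 12) =[0, 1, 2, 11, 4, 17, 6, 7, 8, 13, 10, 9, 5, 3, 14, 15, 16, 12]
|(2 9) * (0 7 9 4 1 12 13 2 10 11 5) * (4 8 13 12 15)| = 6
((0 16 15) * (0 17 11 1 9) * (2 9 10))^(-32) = (0 11 9 17 2 15 10 16 1) = [11, 0, 15, 3, 4, 5, 6, 7, 8, 17, 16, 9, 12, 13, 14, 10, 1, 2]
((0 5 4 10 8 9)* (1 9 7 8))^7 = (0 5 4 10 1 9)(7 8) = [5, 9, 2, 3, 10, 4, 6, 8, 7, 0, 1]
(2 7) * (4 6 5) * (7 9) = (2 9 7)(4 6 5) = [0, 1, 9, 3, 6, 4, 5, 2, 8, 7]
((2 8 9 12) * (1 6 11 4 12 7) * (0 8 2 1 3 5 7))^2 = [9, 11, 2, 7, 1, 3, 4, 5, 0, 8, 10, 12, 6] = (0 9 8)(1 11 12 6 4)(3 7 5)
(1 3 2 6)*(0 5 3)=(0 5 3 2 6 1)=[5, 0, 6, 2, 4, 3, 1]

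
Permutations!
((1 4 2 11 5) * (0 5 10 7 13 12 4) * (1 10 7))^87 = (0 1 10 5)(2 13)(4 7)(11 12) = [1, 10, 13, 3, 7, 0, 6, 4, 8, 9, 5, 12, 11, 2]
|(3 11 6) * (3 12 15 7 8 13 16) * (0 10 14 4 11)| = |(0 10 14 4 11 6 12 15 7 8 13 16 3)| = 13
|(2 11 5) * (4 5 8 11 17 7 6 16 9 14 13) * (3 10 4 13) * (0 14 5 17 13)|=|(0 14 3 10 4 17 7 6 16 9 5 2 13)(8 11)|=26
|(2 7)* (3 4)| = |(2 7)(3 4)| = 2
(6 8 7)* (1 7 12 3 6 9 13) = (1 7 9 13)(3 6 8 12) = [0, 7, 2, 6, 4, 5, 8, 9, 12, 13, 10, 11, 3, 1]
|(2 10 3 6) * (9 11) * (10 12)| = 10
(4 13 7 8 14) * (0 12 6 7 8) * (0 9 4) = (0 12 6 7 9 4 13 8 14) = [12, 1, 2, 3, 13, 5, 7, 9, 14, 4, 10, 11, 6, 8, 0]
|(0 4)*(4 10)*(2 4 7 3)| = |(0 10 7 3 2 4)| = 6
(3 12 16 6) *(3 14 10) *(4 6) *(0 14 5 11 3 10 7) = (0 14 7)(3 12 16 4 6 5 11) = [14, 1, 2, 12, 6, 11, 5, 0, 8, 9, 10, 3, 16, 13, 7, 15, 4]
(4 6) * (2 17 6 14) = (2 17 6 4 14) = [0, 1, 17, 3, 14, 5, 4, 7, 8, 9, 10, 11, 12, 13, 2, 15, 16, 6]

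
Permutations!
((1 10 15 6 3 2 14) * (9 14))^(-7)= [0, 10, 9, 2, 4, 5, 3, 7, 8, 14, 15, 11, 12, 13, 1, 6]= (1 10 15 6 3 2 9 14)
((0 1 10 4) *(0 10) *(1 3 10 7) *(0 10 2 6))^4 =[0, 1, 2, 3, 4, 5, 6, 7, 8, 9, 10] =(10)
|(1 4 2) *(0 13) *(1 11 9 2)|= |(0 13)(1 4)(2 11 9)|= 6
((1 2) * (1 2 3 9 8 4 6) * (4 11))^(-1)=(1 6 4 11 8 9 3)=[0, 6, 2, 1, 11, 5, 4, 7, 9, 3, 10, 8]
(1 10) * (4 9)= (1 10)(4 9)= [0, 10, 2, 3, 9, 5, 6, 7, 8, 4, 1]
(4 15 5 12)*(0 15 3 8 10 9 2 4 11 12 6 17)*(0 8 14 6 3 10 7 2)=(0 15 5 3 14 6 17 8 7 2 4 10 9)(11 12)=[15, 1, 4, 14, 10, 3, 17, 2, 7, 0, 9, 12, 11, 13, 6, 5, 16, 8]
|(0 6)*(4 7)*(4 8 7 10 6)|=|(0 4 10 6)(7 8)|=4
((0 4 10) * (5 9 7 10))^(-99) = [9, 1, 2, 3, 7, 10, 6, 4, 8, 0, 5] = (0 9)(4 7)(5 10)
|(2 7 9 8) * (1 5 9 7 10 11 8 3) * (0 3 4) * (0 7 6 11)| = |(0 3 1 5 9 4 7 6 11 8 2 10)| = 12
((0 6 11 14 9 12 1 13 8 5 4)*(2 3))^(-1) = (0 4 5 8 13 1 12 9 14 11 6)(2 3) = [4, 12, 3, 2, 5, 8, 0, 7, 13, 14, 10, 6, 9, 1, 11]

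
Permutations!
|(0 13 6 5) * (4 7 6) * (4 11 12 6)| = |(0 13 11 12 6 5)(4 7)| = 6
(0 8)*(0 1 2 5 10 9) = [8, 2, 5, 3, 4, 10, 6, 7, 1, 0, 9] = (0 8 1 2 5 10 9)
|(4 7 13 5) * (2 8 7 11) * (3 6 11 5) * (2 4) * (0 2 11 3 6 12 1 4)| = |(0 2 8 7 13 6 3 12 1 4 5 11)| = 12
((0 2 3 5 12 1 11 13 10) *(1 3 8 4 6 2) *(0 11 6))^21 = (13)(0 2)(1 8)(4 6) = [2, 8, 0, 3, 6, 5, 4, 7, 1, 9, 10, 11, 12, 13]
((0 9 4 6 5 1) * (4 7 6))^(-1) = (0 1 5 6 7 9) = [1, 5, 2, 3, 4, 6, 7, 9, 8, 0]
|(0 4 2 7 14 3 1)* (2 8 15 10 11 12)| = 12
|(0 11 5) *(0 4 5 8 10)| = 4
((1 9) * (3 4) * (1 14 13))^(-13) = (1 13 14 9)(3 4) = [0, 13, 2, 4, 3, 5, 6, 7, 8, 1, 10, 11, 12, 14, 9]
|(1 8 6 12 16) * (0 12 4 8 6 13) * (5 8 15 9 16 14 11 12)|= 12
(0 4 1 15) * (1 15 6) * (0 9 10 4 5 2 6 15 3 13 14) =(0 5 2 6 1 15 9 10 4 3 13 14) =[5, 15, 6, 13, 3, 2, 1, 7, 8, 10, 4, 11, 12, 14, 0, 9]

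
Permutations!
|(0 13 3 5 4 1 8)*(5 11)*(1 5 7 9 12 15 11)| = 10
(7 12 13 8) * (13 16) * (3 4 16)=(3 4 16 13 8 7 12)=[0, 1, 2, 4, 16, 5, 6, 12, 7, 9, 10, 11, 3, 8, 14, 15, 13]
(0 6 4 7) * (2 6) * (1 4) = [2, 4, 6, 3, 7, 5, 1, 0] = (0 2 6 1 4 7)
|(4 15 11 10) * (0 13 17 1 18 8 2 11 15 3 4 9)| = |(0 13 17 1 18 8 2 11 10 9)(3 4)| = 10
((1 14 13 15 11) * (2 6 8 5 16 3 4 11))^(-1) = [0, 11, 15, 16, 3, 8, 2, 7, 6, 9, 10, 4, 12, 14, 1, 13, 5] = (1 11 4 3 16 5 8 6 2 15 13 14)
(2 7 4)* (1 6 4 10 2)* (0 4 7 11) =(0 4 1 6 7 10 2 11) =[4, 6, 11, 3, 1, 5, 7, 10, 8, 9, 2, 0]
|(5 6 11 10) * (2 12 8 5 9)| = 8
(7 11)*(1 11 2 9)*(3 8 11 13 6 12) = [0, 13, 9, 8, 4, 5, 12, 2, 11, 1, 10, 7, 3, 6] = (1 13 6 12 3 8 11 7 2 9)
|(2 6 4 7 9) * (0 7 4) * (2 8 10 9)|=|(0 7 2 6)(8 10 9)|=12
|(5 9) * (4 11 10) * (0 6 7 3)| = |(0 6 7 3)(4 11 10)(5 9)| = 12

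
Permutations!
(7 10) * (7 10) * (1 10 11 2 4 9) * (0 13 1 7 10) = (0 13 1)(2 4 9 7 10 11) = [13, 0, 4, 3, 9, 5, 6, 10, 8, 7, 11, 2, 12, 1]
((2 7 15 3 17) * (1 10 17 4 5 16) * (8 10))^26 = (1 2 4 8 7 5 10 15 16 17 3) = [0, 2, 4, 1, 8, 10, 6, 5, 7, 9, 15, 11, 12, 13, 14, 16, 17, 3]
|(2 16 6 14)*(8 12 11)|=12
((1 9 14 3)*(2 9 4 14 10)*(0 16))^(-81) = (0 16)(1 3 14 4) = [16, 3, 2, 14, 1, 5, 6, 7, 8, 9, 10, 11, 12, 13, 4, 15, 0]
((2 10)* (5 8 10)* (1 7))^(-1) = (1 7)(2 10 8 5) = [0, 7, 10, 3, 4, 2, 6, 1, 5, 9, 8]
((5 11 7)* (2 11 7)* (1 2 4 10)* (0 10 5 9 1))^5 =(0 10)(1 7 4 2 9 5 11) =[10, 7, 9, 3, 2, 11, 6, 4, 8, 5, 0, 1]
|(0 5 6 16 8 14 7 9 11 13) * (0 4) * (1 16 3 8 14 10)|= 14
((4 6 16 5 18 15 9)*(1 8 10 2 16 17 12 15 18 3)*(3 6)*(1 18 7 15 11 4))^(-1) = (1 9 15 7 18 3 4 11 12 17 6 5 16 2 10 8) = [0, 9, 10, 4, 11, 16, 5, 18, 1, 15, 8, 12, 17, 13, 14, 7, 2, 6, 3]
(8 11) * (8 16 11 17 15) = (8 17 15)(11 16) = [0, 1, 2, 3, 4, 5, 6, 7, 17, 9, 10, 16, 12, 13, 14, 8, 11, 15]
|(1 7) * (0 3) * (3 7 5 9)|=6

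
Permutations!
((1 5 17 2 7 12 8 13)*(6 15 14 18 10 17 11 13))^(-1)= (1 13 11 5)(2 17 10 18 14 15 6 8 12 7)= [0, 13, 17, 3, 4, 1, 8, 2, 12, 9, 18, 5, 7, 11, 15, 6, 16, 10, 14]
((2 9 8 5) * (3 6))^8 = (9) = [0, 1, 2, 3, 4, 5, 6, 7, 8, 9]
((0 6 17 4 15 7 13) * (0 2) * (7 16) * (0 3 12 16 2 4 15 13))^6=(0 12 15)(2 6 16)(3 17 7)=[12, 1, 6, 17, 4, 5, 16, 3, 8, 9, 10, 11, 15, 13, 14, 0, 2, 7]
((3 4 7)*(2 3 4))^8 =(7) =[0, 1, 2, 3, 4, 5, 6, 7]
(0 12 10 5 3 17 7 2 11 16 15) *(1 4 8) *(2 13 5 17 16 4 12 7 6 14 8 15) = [7, 12, 11, 16, 15, 3, 14, 13, 1, 9, 17, 4, 10, 5, 8, 0, 2, 6] = (0 7 13 5 3 16 2 11 4 15)(1 12 10 17 6 14 8)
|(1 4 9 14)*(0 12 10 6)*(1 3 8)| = |(0 12 10 6)(1 4 9 14 3 8)| = 12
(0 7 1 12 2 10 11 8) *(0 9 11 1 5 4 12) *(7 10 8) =(0 10 1)(2 8 9 11 7 5 4 12) =[10, 0, 8, 3, 12, 4, 6, 5, 9, 11, 1, 7, 2]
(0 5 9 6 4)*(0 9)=(0 5)(4 9 6)=[5, 1, 2, 3, 9, 0, 4, 7, 8, 6]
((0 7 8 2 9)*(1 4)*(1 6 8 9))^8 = (0 9 7)(1 8 4 2 6) = [9, 8, 6, 3, 2, 5, 1, 0, 4, 7]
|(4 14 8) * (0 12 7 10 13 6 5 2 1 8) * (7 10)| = 11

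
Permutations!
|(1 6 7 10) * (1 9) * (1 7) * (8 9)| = 4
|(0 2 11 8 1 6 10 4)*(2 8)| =|(0 8 1 6 10 4)(2 11)| =6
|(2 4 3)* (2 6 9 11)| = |(2 4 3 6 9 11)| = 6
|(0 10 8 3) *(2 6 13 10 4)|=|(0 4 2 6 13 10 8 3)|=8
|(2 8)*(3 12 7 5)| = |(2 8)(3 12 7 5)| = 4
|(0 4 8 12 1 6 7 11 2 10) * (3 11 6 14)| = 10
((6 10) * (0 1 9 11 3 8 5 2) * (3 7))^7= [5, 2, 8, 11, 4, 3, 10, 9, 7, 0, 6, 1]= (0 5 3 11 1 2 8 7 9)(6 10)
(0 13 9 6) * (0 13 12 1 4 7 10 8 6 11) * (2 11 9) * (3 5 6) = [12, 4, 11, 5, 7, 6, 13, 10, 3, 9, 8, 0, 1, 2] = (0 12 1 4 7 10 8 3 5 6 13 2 11)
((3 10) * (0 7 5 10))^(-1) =(0 3 10 5 7) =[3, 1, 2, 10, 4, 7, 6, 0, 8, 9, 5]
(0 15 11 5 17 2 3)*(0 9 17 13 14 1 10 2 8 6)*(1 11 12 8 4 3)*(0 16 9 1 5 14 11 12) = (0 15)(1 10 2 5 13 11 14 12 8 6 16 9 17 4 3) = [15, 10, 5, 1, 3, 13, 16, 7, 6, 17, 2, 14, 8, 11, 12, 0, 9, 4]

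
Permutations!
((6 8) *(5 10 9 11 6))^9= (5 11)(6 10)(8 9)= [0, 1, 2, 3, 4, 11, 10, 7, 9, 8, 6, 5]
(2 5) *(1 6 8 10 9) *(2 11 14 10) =[0, 6, 5, 3, 4, 11, 8, 7, 2, 1, 9, 14, 12, 13, 10] =(1 6 8 2 5 11 14 10 9)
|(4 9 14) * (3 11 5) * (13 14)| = |(3 11 5)(4 9 13 14)| = 12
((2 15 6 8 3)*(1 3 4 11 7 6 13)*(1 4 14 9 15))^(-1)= (1 2 3)(4 13 15 9 14 8 6 7 11)= [0, 2, 3, 1, 13, 5, 7, 11, 6, 14, 10, 4, 12, 15, 8, 9]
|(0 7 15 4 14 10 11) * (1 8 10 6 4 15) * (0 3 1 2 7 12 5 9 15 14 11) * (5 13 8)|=|(0 12 13 8 10)(1 5 9 15 14 6 4 11 3)(2 7)|=90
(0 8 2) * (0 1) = (0 8 2 1) = [8, 0, 1, 3, 4, 5, 6, 7, 2]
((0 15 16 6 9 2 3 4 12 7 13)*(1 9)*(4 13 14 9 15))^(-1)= (0 13 3 2 9 14 7 12 4)(1 6 16 15)= [13, 6, 9, 2, 0, 5, 16, 12, 8, 14, 10, 11, 4, 3, 7, 1, 15]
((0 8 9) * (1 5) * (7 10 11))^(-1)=(0 9 8)(1 5)(7 11 10)=[9, 5, 2, 3, 4, 1, 6, 11, 0, 8, 7, 10]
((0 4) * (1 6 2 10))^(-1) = (0 4)(1 10 2 6) = [4, 10, 6, 3, 0, 5, 1, 7, 8, 9, 2]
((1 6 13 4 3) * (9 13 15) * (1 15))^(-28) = (3 9 4 15 13) = [0, 1, 2, 9, 15, 5, 6, 7, 8, 4, 10, 11, 12, 3, 14, 13]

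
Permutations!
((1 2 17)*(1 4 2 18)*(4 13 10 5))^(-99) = (1 18)(2 10)(4 13)(5 17) = [0, 18, 10, 3, 13, 17, 6, 7, 8, 9, 2, 11, 12, 4, 14, 15, 16, 5, 1]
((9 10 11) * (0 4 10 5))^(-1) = (0 5 9 11 10 4) = [5, 1, 2, 3, 0, 9, 6, 7, 8, 11, 4, 10]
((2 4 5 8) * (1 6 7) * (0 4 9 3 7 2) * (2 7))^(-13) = (0 8 5 4)(1 7 6)(2 3 9) = [8, 7, 3, 9, 0, 4, 1, 6, 5, 2]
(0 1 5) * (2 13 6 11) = (0 1 5)(2 13 6 11) = [1, 5, 13, 3, 4, 0, 11, 7, 8, 9, 10, 2, 12, 6]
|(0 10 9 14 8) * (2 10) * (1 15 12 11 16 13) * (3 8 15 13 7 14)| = |(0 2 10 9 3 8)(1 13)(7 14 15 12 11 16)| = 6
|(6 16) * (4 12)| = 2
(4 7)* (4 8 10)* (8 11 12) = [0, 1, 2, 3, 7, 5, 6, 11, 10, 9, 4, 12, 8] = (4 7 11 12 8 10)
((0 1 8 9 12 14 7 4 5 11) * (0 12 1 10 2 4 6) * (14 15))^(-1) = (0 6 7 14 15 12 11 5 4 2 10)(1 9 8) = [6, 9, 10, 3, 2, 4, 7, 14, 1, 8, 0, 5, 11, 13, 15, 12]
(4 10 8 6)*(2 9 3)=(2 9 3)(4 10 8 6)=[0, 1, 9, 2, 10, 5, 4, 7, 6, 3, 8]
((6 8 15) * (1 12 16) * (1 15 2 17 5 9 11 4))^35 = (1 4 11 9 5 17 2 8 6 15 16 12) = [0, 4, 8, 3, 11, 17, 15, 7, 6, 5, 10, 9, 1, 13, 14, 16, 12, 2]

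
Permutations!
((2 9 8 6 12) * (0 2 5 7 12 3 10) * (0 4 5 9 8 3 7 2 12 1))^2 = (0 9 10 5 8 7)(1 12 3 4 2 6) = [9, 12, 6, 4, 2, 8, 1, 0, 7, 10, 5, 11, 3]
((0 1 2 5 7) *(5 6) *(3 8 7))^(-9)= (0 7 8 3 5 6 2 1)= [7, 0, 1, 5, 4, 6, 2, 8, 3]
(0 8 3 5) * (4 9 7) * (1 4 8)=(0 1 4 9 7 8 3 5)=[1, 4, 2, 5, 9, 0, 6, 8, 3, 7]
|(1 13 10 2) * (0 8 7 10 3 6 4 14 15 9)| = |(0 8 7 10 2 1 13 3 6 4 14 15 9)| = 13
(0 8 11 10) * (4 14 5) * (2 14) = [8, 1, 14, 3, 2, 4, 6, 7, 11, 9, 0, 10, 12, 13, 5] = (0 8 11 10)(2 14 5 4)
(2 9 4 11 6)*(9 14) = [0, 1, 14, 3, 11, 5, 2, 7, 8, 4, 10, 6, 12, 13, 9] = (2 14 9 4 11 6)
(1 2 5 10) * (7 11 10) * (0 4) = (0 4)(1 2 5 7 11 10) = [4, 2, 5, 3, 0, 7, 6, 11, 8, 9, 1, 10]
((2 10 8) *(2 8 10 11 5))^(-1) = (2 5 11) = [0, 1, 5, 3, 4, 11, 6, 7, 8, 9, 10, 2]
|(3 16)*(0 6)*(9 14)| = 2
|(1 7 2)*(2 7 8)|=3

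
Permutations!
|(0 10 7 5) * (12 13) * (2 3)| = |(0 10 7 5)(2 3)(12 13)| = 4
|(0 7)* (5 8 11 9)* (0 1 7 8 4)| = 6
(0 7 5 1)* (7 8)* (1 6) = (0 8 7 5 6 1) = [8, 0, 2, 3, 4, 6, 1, 5, 7]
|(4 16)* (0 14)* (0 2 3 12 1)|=|(0 14 2 3 12 1)(4 16)|=6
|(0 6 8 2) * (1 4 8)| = |(0 6 1 4 8 2)| = 6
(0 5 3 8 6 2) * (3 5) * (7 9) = (0 3 8 6 2)(7 9) = [3, 1, 0, 8, 4, 5, 2, 9, 6, 7]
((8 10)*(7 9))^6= [0, 1, 2, 3, 4, 5, 6, 7, 8, 9, 10]= (10)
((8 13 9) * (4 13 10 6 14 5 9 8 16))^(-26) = (4 13 8 10 6 14 5 9 16) = [0, 1, 2, 3, 13, 9, 14, 7, 10, 16, 6, 11, 12, 8, 5, 15, 4]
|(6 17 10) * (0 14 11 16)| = |(0 14 11 16)(6 17 10)| = 12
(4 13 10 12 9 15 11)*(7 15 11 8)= [0, 1, 2, 3, 13, 5, 6, 15, 7, 11, 12, 4, 9, 10, 14, 8]= (4 13 10 12 9 11)(7 15 8)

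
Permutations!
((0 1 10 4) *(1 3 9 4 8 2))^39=(0 4 9 3)(1 2 8 10)=[4, 2, 8, 0, 9, 5, 6, 7, 10, 3, 1]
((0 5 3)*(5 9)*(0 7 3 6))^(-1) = (0 6 5 9)(3 7) = [6, 1, 2, 7, 4, 9, 5, 3, 8, 0]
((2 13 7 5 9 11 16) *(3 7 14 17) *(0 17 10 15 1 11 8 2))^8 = [13, 9, 0, 10, 4, 1, 6, 15, 16, 11, 7, 8, 12, 17, 3, 5, 2, 14] = (0 13 17 14 3 10 7 15 5 1 9 11 8 16 2)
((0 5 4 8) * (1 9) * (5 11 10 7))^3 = (0 7 8 10 4 11 5)(1 9) = [7, 9, 2, 3, 11, 0, 6, 8, 10, 1, 4, 5]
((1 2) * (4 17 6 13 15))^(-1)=[0, 2, 1, 3, 15, 5, 17, 7, 8, 9, 10, 11, 12, 6, 14, 13, 16, 4]=(1 2)(4 15 13 6 17)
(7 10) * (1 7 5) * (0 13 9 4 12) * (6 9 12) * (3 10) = (0 13 12)(1 7 3 10 5)(4 6 9) = [13, 7, 2, 10, 6, 1, 9, 3, 8, 4, 5, 11, 0, 12]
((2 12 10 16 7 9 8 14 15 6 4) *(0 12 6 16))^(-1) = (0 10 12)(2 4 6)(7 16 15 14 8 9) = [10, 1, 4, 3, 6, 5, 2, 16, 9, 7, 12, 11, 0, 13, 8, 14, 15]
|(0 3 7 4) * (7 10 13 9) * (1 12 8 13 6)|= 11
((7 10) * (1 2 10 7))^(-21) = (10) = [0, 1, 2, 3, 4, 5, 6, 7, 8, 9, 10]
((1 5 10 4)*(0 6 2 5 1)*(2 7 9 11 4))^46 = [11, 1, 5, 3, 9, 10, 4, 0, 8, 6, 2, 7] = (0 11 7)(2 5 10)(4 9 6)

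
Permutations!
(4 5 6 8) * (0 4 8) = (8)(0 4 5 6) = [4, 1, 2, 3, 5, 6, 0, 7, 8]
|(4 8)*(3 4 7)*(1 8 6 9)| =7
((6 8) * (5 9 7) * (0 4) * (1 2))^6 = [0, 1, 2, 3, 4, 5, 6, 7, 8, 9] = (9)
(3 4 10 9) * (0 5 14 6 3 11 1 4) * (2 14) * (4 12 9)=(0 5 2 14 6 3)(1 12 9 11)(4 10)=[5, 12, 14, 0, 10, 2, 3, 7, 8, 11, 4, 1, 9, 13, 6]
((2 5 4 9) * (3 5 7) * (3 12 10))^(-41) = (2 9 4 5 3 10 12 7) = [0, 1, 9, 10, 5, 3, 6, 2, 8, 4, 12, 11, 7]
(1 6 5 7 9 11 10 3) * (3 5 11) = [0, 6, 2, 1, 4, 7, 11, 9, 8, 3, 5, 10] = (1 6 11 10 5 7 9 3)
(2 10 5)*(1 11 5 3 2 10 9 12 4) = [0, 11, 9, 2, 1, 10, 6, 7, 8, 12, 3, 5, 4] = (1 11 5 10 3 2 9 12 4)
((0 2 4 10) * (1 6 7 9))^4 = [0, 1, 2, 3, 4, 5, 6, 7, 8, 9, 10] = (10)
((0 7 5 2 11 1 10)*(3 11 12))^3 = (0 2 11)(1 7 12)(3 10 5) = [2, 7, 11, 10, 4, 3, 6, 12, 8, 9, 5, 0, 1]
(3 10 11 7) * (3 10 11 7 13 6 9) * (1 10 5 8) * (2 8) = [0, 10, 8, 11, 4, 2, 9, 5, 1, 3, 7, 13, 12, 6] = (1 10 7 5 2 8)(3 11 13 6 9)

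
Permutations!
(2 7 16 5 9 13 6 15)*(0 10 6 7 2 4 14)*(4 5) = [10, 1, 2, 3, 14, 9, 15, 16, 8, 13, 6, 11, 12, 7, 0, 5, 4] = (0 10 6 15 5 9 13 7 16 4 14)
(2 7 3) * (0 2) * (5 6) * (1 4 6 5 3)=[2, 4, 7, 0, 6, 5, 3, 1]=(0 2 7 1 4 6 3)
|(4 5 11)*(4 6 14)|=5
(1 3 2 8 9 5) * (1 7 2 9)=(1 3 9 5 7 2 8)=[0, 3, 8, 9, 4, 7, 6, 2, 1, 5]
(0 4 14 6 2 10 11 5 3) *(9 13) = (0 4 14 6 2 10 11 5 3)(9 13) = [4, 1, 10, 0, 14, 3, 2, 7, 8, 13, 11, 5, 12, 9, 6]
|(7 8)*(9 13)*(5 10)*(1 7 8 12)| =6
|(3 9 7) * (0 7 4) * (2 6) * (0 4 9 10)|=|(0 7 3 10)(2 6)|=4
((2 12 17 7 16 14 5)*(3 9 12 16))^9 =(2 16 14 5)(3 7 17 12 9) =[0, 1, 16, 7, 4, 2, 6, 17, 8, 3, 10, 11, 9, 13, 5, 15, 14, 12]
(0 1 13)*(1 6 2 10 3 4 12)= (0 6 2 10 3 4 12 1 13)= [6, 13, 10, 4, 12, 5, 2, 7, 8, 9, 3, 11, 1, 0]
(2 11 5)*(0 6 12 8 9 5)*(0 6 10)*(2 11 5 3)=(0 10)(2 5 11 6 12 8 9 3)=[10, 1, 5, 2, 4, 11, 12, 7, 9, 3, 0, 6, 8]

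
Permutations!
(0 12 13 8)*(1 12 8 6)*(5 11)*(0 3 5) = (0 8 3 5 11)(1 12 13 6) = [8, 12, 2, 5, 4, 11, 1, 7, 3, 9, 10, 0, 13, 6]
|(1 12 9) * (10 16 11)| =|(1 12 9)(10 16 11)| =3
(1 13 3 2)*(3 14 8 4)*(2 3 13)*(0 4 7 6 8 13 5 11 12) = [4, 2, 1, 3, 5, 11, 8, 6, 7, 9, 10, 12, 0, 14, 13] = (0 4 5 11 12)(1 2)(6 8 7)(13 14)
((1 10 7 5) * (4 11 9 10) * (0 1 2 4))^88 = (2 10 4 7 11 5 9) = [0, 1, 10, 3, 7, 9, 6, 11, 8, 2, 4, 5]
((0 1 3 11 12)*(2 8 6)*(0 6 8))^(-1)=[2, 0, 6, 1, 4, 5, 12, 7, 8, 9, 10, 3, 11]=(0 2 6 12 11 3 1)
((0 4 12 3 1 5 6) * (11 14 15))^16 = [12, 6, 2, 5, 3, 0, 4, 7, 8, 9, 10, 14, 1, 13, 15, 11] = (0 12 1 6 4 3 5)(11 14 15)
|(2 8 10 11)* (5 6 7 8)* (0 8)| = 8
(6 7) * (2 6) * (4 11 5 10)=(2 6 7)(4 11 5 10)=[0, 1, 6, 3, 11, 10, 7, 2, 8, 9, 4, 5]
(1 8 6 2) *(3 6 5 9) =(1 8 5 9 3 6 2) =[0, 8, 1, 6, 4, 9, 2, 7, 5, 3]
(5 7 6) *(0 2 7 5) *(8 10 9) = (0 2 7 6)(8 10 9) = [2, 1, 7, 3, 4, 5, 0, 6, 10, 8, 9]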